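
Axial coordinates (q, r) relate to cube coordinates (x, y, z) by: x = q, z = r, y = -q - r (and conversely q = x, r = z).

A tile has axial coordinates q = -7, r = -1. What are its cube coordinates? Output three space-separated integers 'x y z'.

Answer: -7 8 -1

Derivation:
x = q = -7
z = r = -1
y = -x - z = -(-7) - (-1) = 8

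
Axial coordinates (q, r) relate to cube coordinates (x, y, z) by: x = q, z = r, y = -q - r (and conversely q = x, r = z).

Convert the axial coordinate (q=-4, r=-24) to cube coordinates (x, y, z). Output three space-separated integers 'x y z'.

x = q = -4
z = r = -24
y = -x - z = -(-4) - (-24) = 28

Answer: -4 28 -24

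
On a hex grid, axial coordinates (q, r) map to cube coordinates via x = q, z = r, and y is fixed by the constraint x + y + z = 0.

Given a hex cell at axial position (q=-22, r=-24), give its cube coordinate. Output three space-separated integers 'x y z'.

x = q = -22
z = r = -24
y = -x - z = -(-22) - (-24) = 46

Answer: -22 46 -24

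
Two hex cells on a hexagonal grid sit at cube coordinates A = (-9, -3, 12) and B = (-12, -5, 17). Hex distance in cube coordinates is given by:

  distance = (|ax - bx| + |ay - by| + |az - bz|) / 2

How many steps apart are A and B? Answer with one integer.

Answer: 5

Derivation:
|ax - bx| = |-9 - (-12)| = 3
|ay - by| = |-3 - (-5)| = 2
|az - bz| = |12 - 17| = 5
distance = (3 + 2 + 5) / 2 = 10 / 2 = 5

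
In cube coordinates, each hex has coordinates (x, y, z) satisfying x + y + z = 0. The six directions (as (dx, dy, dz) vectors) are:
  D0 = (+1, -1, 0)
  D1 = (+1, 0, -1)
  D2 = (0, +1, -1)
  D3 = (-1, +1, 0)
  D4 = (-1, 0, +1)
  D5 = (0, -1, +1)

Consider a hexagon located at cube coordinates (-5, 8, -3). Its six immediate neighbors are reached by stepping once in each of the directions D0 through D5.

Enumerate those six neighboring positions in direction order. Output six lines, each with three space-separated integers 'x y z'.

Answer: -4 7 -3
-4 8 -4
-5 9 -4
-6 9 -3
-6 8 -2
-5 7 -2

Derivation:
Center: (-5, 8, -3). Add each direction:
  D0: (-5, 8, -3) + (1, -1, 0) = (-4, 7, -3)
  D1: (-5, 8, -3) + (1, 0, -1) = (-4, 8, -4)
  D2: (-5, 8, -3) + (0, 1, -1) = (-5, 9, -4)
  D3: (-5, 8, -3) + (-1, 1, 0) = (-6, 9, -3)
  D4: (-5, 8, -3) + (-1, 0, 1) = (-6, 8, -2)
  D5: (-5, 8, -3) + (0, -1, 1) = (-5, 7, -2)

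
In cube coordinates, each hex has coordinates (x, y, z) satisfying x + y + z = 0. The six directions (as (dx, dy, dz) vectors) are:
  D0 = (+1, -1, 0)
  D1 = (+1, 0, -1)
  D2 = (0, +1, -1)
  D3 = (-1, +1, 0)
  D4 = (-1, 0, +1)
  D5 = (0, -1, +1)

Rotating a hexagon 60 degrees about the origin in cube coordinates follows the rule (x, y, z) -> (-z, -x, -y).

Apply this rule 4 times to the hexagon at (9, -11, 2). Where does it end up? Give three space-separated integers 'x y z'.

Start: (9, -11, 2)
Step 1: (9, -11, 2) -> (-(2), -(9), -(-11)) = (-2, -9, 11)
Step 2: (-2, -9, 11) -> (-(11), -(-2), -(-9)) = (-11, 2, 9)
Step 3: (-11, 2, 9) -> (-(9), -(-11), -(2)) = (-9, 11, -2)
Step 4: (-9, 11, -2) -> (-(-2), -(-9), -(11)) = (2, 9, -11)

Answer: 2 9 -11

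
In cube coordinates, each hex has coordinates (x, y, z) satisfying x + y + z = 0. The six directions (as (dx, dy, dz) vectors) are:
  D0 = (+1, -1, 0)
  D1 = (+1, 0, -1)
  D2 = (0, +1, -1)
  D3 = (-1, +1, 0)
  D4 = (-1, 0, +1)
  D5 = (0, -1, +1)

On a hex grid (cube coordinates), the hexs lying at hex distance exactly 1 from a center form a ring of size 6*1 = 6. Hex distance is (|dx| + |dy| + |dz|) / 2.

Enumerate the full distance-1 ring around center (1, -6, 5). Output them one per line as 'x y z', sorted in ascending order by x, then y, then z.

Walk ring at distance 1 from (1, -6, 5):
Start at center + D4*1 = (0, -6, 6)
  hex 0: (0, -6, 6)
  hex 1: (1, -7, 6)
  hex 2: (2, -7, 5)
  hex 3: (2, -6, 4)
  hex 4: (1, -5, 4)
  hex 5: (0, -5, 5)
Sorted: 6 hexes.

Answer: 0 -6 6
0 -5 5
1 -7 6
1 -5 4
2 -7 5
2 -6 4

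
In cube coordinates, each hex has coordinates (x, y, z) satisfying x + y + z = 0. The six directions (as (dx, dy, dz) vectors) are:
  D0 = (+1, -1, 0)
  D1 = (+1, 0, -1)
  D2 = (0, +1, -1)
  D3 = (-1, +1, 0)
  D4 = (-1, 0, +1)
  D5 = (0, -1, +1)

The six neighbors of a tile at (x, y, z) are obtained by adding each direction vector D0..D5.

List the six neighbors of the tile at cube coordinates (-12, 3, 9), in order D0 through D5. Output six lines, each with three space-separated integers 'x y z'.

Center: (-12, 3, 9). Add each direction:
  D0: (-12, 3, 9) + (1, -1, 0) = (-11, 2, 9)
  D1: (-12, 3, 9) + (1, 0, -1) = (-11, 3, 8)
  D2: (-12, 3, 9) + (0, 1, -1) = (-12, 4, 8)
  D3: (-12, 3, 9) + (-1, 1, 0) = (-13, 4, 9)
  D4: (-12, 3, 9) + (-1, 0, 1) = (-13, 3, 10)
  D5: (-12, 3, 9) + (0, -1, 1) = (-12, 2, 10)

Answer: -11 2 9
-11 3 8
-12 4 8
-13 4 9
-13 3 10
-12 2 10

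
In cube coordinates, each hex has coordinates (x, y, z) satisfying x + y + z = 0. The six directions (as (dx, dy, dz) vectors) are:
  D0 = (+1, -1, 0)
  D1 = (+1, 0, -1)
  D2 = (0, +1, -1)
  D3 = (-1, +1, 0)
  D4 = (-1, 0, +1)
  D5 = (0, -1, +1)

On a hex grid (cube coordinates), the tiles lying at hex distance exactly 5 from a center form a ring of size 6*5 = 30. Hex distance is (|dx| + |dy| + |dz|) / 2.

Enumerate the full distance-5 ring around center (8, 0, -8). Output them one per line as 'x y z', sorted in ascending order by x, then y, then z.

Walk ring at distance 5 from (8, 0, -8):
Start at center + D4*5 = (3, 0, -3)
  hex 0: (3, 0, -3)
  hex 1: (4, -1, -3)
  hex 2: (5, -2, -3)
  hex 3: (6, -3, -3)
  hex 4: (7, -4, -3)
  hex 5: (8, -5, -3)
  hex 6: (9, -5, -4)
  hex 7: (10, -5, -5)
  hex 8: (11, -5, -6)
  hex 9: (12, -5, -7)
  hex 10: (13, -5, -8)
  hex 11: (13, -4, -9)
  hex 12: (13, -3, -10)
  hex 13: (13, -2, -11)
  hex 14: (13, -1, -12)
  hex 15: (13, 0, -13)
  hex 16: (12, 1, -13)
  hex 17: (11, 2, -13)
  hex 18: (10, 3, -13)
  hex 19: (9, 4, -13)
  hex 20: (8, 5, -13)
  hex 21: (7, 5, -12)
  hex 22: (6, 5, -11)
  hex 23: (5, 5, -10)
  hex 24: (4, 5, -9)
  hex 25: (3, 5, -8)
  hex 26: (3, 4, -7)
  hex 27: (3, 3, -6)
  hex 28: (3, 2, -5)
  hex 29: (3, 1, -4)
Sorted: 30 hexes.

Answer: 3 0 -3
3 1 -4
3 2 -5
3 3 -6
3 4 -7
3 5 -8
4 -1 -3
4 5 -9
5 -2 -3
5 5 -10
6 -3 -3
6 5 -11
7 -4 -3
7 5 -12
8 -5 -3
8 5 -13
9 -5 -4
9 4 -13
10 -5 -5
10 3 -13
11 -5 -6
11 2 -13
12 -5 -7
12 1 -13
13 -5 -8
13 -4 -9
13 -3 -10
13 -2 -11
13 -1 -12
13 0 -13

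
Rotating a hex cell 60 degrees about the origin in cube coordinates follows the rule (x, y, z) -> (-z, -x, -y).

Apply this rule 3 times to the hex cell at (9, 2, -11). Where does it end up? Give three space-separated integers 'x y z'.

Start: (9, 2, -11)
Step 1: (9, 2, -11) -> (-(-11), -(9), -(2)) = (11, -9, -2)
Step 2: (11, -9, -2) -> (-(-2), -(11), -(-9)) = (2, -11, 9)
Step 3: (2, -11, 9) -> (-(9), -(2), -(-11)) = (-9, -2, 11)

Answer: -9 -2 11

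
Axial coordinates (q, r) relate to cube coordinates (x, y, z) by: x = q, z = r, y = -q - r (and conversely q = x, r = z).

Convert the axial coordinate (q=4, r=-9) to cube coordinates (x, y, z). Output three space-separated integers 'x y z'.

Answer: 4 5 -9

Derivation:
x = q = 4
z = r = -9
y = -x - z = -(4) - (-9) = 5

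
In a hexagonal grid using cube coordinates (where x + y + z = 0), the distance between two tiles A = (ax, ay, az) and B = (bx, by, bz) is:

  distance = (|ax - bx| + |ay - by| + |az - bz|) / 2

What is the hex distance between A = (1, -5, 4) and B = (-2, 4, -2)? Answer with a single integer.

|ax - bx| = |1 - (-2)| = 3
|ay - by| = |-5 - 4| = 9
|az - bz| = |4 - (-2)| = 6
distance = (3 + 9 + 6) / 2 = 18 / 2 = 9

Answer: 9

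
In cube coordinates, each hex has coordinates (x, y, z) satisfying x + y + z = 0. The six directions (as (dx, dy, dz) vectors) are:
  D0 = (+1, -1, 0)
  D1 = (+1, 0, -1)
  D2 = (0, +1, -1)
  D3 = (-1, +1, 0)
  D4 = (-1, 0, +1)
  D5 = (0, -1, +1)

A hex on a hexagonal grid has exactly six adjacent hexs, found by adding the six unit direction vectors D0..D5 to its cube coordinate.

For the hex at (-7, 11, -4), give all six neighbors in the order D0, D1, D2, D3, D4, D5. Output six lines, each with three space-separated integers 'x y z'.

Answer: -6 10 -4
-6 11 -5
-7 12 -5
-8 12 -4
-8 11 -3
-7 10 -3

Derivation:
Center: (-7, 11, -4). Add each direction:
  D0: (-7, 11, -4) + (1, -1, 0) = (-6, 10, -4)
  D1: (-7, 11, -4) + (1, 0, -1) = (-6, 11, -5)
  D2: (-7, 11, -4) + (0, 1, -1) = (-7, 12, -5)
  D3: (-7, 11, -4) + (-1, 1, 0) = (-8, 12, -4)
  D4: (-7, 11, -4) + (-1, 0, 1) = (-8, 11, -3)
  D5: (-7, 11, -4) + (0, -1, 1) = (-7, 10, -3)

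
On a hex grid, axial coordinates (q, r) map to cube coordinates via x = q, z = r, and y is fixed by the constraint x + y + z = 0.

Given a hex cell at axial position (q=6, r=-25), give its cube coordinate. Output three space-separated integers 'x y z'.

x = q = 6
z = r = -25
y = -x - z = -(6) - (-25) = 19

Answer: 6 19 -25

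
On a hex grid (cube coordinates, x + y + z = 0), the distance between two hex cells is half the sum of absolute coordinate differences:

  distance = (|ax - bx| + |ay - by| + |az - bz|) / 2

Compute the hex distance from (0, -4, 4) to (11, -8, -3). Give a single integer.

Answer: 11

Derivation:
|ax - bx| = |0 - 11| = 11
|ay - by| = |-4 - (-8)| = 4
|az - bz| = |4 - (-3)| = 7
distance = (11 + 4 + 7) / 2 = 22 / 2 = 11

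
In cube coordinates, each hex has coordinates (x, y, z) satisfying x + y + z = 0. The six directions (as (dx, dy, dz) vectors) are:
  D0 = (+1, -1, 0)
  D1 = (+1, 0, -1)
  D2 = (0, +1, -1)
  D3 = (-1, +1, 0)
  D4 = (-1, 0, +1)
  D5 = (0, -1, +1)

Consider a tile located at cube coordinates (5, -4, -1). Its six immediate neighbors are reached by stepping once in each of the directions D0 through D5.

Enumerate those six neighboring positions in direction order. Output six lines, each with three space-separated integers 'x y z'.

Answer: 6 -5 -1
6 -4 -2
5 -3 -2
4 -3 -1
4 -4 0
5 -5 0

Derivation:
Center: (5, -4, -1). Add each direction:
  D0: (5, -4, -1) + (1, -1, 0) = (6, -5, -1)
  D1: (5, -4, -1) + (1, 0, -1) = (6, -4, -2)
  D2: (5, -4, -1) + (0, 1, -1) = (5, -3, -2)
  D3: (5, -4, -1) + (-1, 1, 0) = (4, -3, -1)
  D4: (5, -4, -1) + (-1, 0, 1) = (4, -4, 0)
  D5: (5, -4, -1) + (0, -1, 1) = (5, -5, 0)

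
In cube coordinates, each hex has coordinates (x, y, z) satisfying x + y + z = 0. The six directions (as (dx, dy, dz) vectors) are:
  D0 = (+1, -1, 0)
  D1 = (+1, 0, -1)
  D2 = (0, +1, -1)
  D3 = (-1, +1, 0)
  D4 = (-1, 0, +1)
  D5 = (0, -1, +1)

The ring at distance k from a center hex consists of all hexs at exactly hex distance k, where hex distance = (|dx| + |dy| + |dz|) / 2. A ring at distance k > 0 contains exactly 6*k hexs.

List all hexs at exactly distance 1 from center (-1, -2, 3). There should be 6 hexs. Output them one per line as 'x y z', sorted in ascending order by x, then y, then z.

Walk ring at distance 1 from (-1, -2, 3):
Start at center + D4*1 = (-2, -2, 4)
  hex 0: (-2, -2, 4)
  hex 1: (-1, -3, 4)
  hex 2: (0, -3, 3)
  hex 3: (0, -2, 2)
  hex 4: (-1, -1, 2)
  hex 5: (-2, -1, 3)
Sorted: 6 hexes.

Answer: -2 -2 4
-2 -1 3
-1 -3 4
-1 -1 2
0 -3 3
0 -2 2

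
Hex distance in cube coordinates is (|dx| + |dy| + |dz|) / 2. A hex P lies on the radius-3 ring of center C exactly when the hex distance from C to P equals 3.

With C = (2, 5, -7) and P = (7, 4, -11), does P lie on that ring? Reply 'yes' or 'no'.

Answer: no

Derivation:
|px - cx| = |7 - 2| = 5
|py - cy| = |4 - 5| = 1
|pz - cz| = |-11 - (-7)| = 4
distance = (5+1+4)/2 = 10/2 = 5
radius = 3; distance != radius -> no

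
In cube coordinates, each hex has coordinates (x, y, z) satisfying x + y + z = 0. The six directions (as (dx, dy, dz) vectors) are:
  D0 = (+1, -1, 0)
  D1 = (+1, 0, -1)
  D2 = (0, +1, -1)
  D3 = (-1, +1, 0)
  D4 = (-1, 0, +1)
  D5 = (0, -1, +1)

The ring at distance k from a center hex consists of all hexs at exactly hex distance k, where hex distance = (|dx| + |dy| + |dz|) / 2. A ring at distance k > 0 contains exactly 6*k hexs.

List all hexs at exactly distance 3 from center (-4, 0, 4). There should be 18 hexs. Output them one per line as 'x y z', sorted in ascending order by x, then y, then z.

Walk ring at distance 3 from (-4, 0, 4):
Start at center + D4*3 = (-7, 0, 7)
  hex 0: (-7, 0, 7)
  hex 1: (-6, -1, 7)
  hex 2: (-5, -2, 7)
  hex 3: (-4, -3, 7)
  hex 4: (-3, -3, 6)
  hex 5: (-2, -3, 5)
  hex 6: (-1, -3, 4)
  hex 7: (-1, -2, 3)
  hex 8: (-1, -1, 2)
  hex 9: (-1, 0, 1)
  hex 10: (-2, 1, 1)
  hex 11: (-3, 2, 1)
  hex 12: (-4, 3, 1)
  hex 13: (-5, 3, 2)
  hex 14: (-6, 3, 3)
  hex 15: (-7, 3, 4)
  hex 16: (-7, 2, 5)
  hex 17: (-7, 1, 6)
Sorted: 18 hexes.

Answer: -7 0 7
-7 1 6
-7 2 5
-7 3 4
-6 -1 7
-6 3 3
-5 -2 7
-5 3 2
-4 -3 7
-4 3 1
-3 -3 6
-3 2 1
-2 -3 5
-2 1 1
-1 -3 4
-1 -2 3
-1 -1 2
-1 0 1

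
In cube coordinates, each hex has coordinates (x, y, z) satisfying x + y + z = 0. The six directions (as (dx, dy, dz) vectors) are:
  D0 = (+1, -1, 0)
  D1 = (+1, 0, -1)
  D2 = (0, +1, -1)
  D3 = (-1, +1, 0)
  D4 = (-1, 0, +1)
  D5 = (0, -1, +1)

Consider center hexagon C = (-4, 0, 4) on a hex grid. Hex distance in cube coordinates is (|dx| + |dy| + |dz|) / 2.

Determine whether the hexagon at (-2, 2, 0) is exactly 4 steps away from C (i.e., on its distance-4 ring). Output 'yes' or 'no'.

Answer: yes

Derivation:
|px - cx| = |-2 - (-4)| = 2
|py - cy| = |2 - 0| = 2
|pz - cz| = |0 - 4| = 4
distance = (2+2+4)/2 = 8/2 = 4
radius = 4; distance == radius -> yes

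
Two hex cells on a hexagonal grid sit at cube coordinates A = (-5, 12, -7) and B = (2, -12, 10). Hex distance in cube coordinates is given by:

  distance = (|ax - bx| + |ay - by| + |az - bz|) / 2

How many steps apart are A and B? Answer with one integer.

Answer: 24

Derivation:
|ax - bx| = |-5 - 2| = 7
|ay - by| = |12 - (-12)| = 24
|az - bz| = |-7 - 10| = 17
distance = (7 + 24 + 17) / 2 = 48 / 2 = 24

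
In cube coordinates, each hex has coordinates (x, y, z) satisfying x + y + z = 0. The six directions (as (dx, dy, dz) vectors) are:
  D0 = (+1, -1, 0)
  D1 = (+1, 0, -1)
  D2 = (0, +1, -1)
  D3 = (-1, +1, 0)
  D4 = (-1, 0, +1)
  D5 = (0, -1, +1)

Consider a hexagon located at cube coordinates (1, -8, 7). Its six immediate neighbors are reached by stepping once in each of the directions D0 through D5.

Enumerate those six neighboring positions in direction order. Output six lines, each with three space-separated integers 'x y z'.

Answer: 2 -9 7
2 -8 6
1 -7 6
0 -7 7
0 -8 8
1 -9 8

Derivation:
Center: (1, -8, 7). Add each direction:
  D0: (1, -8, 7) + (1, -1, 0) = (2, -9, 7)
  D1: (1, -8, 7) + (1, 0, -1) = (2, -8, 6)
  D2: (1, -8, 7) + (0, 1, -1) = (1, -7, 6)
  D3: (1, -8, 7) + (-1, 1, 0) = (0, -7, 7)
  D4: (1, -8, 7) + (-1, 0, 1) = (0, -8, 8)
  D5: (1, -8, 7) + (0, -1, 1) = (1, -9, 8)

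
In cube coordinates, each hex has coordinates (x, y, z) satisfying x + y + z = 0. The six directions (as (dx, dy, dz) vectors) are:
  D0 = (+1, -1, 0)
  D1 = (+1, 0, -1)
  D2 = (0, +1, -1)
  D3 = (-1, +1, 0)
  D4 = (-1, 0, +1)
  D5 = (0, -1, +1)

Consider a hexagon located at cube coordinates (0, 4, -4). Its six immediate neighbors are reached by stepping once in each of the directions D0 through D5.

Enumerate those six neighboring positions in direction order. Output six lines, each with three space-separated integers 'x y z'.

Answer: 1 3 -4
1 4 -5
0 5 -5
-1 5 -4
-1 4 -3
0 3 -3

Derivation:
Center: (0, 4, -4). Add each direction:
  D0: (0, 4, -4) + (1, -1, 0) = (1, 3, -4)
  D1: (0, 4, -4) + (1, 0, -1) = (1, 4, -5)
  D2: (0, 4, -4) + (0, 1, -1) = (0, 5, -5)
  D3: (0, 4, -4) + (-1, 1, 0) = (-1, 5, -4)
  D4: (0, 4, -4) + (-1, 0, 1) = (-1, 4, -3)
  D5: (0, 4, -4) + (0, -1, 1) = (0, 3, -3)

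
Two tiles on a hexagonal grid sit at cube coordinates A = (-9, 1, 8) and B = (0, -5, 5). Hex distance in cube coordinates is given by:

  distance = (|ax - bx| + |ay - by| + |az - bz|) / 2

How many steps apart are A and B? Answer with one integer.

Answer: 9

Derivation:
|ax - bx| = |-9 - 0| = 9
|ay - by| = |1 - (-5)| = 6
|az - bz| = |8 - 5| = 3
distance = (9 + 6 + 3) / 2 = 18 / 2 = 9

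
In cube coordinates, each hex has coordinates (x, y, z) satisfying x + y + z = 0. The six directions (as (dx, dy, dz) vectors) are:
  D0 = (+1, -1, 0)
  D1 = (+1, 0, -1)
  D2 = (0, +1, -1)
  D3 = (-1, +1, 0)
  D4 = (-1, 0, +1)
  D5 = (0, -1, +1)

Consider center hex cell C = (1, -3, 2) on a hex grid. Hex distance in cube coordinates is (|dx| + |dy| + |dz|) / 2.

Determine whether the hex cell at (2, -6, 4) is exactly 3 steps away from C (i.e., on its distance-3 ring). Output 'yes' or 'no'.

Answer: yes

Derivation:
|px - cx| = |2 - 1| = 1
|py - cy| = |-6 - (-3)| = 3
|pz - cz| = |4 - 2| = 2
distance = (1+3+2)/2 = 6/2 = 3
radius = 3; distance == radius -> yes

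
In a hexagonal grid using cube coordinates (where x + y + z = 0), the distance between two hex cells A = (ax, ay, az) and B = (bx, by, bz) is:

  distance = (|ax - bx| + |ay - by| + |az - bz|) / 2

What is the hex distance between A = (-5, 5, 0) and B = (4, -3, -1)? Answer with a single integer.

|ax - bx| = |-5 - 4| = 9
|ay - by| = |5 - (-3)| = 8
|az - bz| = |0 - (-1)| = 1
distance = (9 + 8 + 1) / 2 = 18 / 2 = 9

Answer: 9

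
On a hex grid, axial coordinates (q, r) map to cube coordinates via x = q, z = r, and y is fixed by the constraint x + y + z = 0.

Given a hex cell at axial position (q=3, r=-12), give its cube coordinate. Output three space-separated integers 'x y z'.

Answer: 3 9 -12

Derivation:
x = q = 3
z = r = -12
y = -x - z = -(3) - (-12) = 9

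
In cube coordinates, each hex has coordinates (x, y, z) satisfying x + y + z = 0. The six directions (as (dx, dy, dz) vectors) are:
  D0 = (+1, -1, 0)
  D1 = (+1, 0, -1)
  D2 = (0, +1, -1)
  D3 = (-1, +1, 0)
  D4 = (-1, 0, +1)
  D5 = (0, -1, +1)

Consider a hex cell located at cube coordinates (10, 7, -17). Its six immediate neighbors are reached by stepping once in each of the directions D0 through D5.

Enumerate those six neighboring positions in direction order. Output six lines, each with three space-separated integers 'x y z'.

Center: (10, 7, -17). Add each direction:
  D0: (10, 7, -17) + (1, -1, 0) = (11, 6, -17)
  D1: (10, 7, -17) + (1, 0, -1) = (11, 7, -18)
  D2: (10, 7, -17) + (0, 1, -1) = (10, 8, -18)
  D3: (10, 7, -17) + (-1, 1, 0) = (9, 8, -17)
  D4: (10, 7, -17) + (-1, 0, 1) = (9, 7, -16)
  D5: (10, 7, -17) + (0, -1, 1) = (10, 6, -16)

Answer: 11 6 -17
11 7 -18
10 8 -18
9 8 -17
9 7 -16
10 6 -16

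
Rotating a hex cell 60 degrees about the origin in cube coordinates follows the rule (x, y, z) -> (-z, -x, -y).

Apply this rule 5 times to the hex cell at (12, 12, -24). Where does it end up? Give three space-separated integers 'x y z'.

Answer: -12 24 -12

Derivation:
Start: (12, 12, -24)
Step 1: (12, 12, -24) -> (-(-24), -(12), -(12)) = (24, -12, -12)
Step 2: (24, -12, -12) -> (-(-12), -(24), -(-12)) = (12, -24, 12)
Step 3: (12, -24, 12) -> (-(12), -(12), -(-24)) = (-12, -12, 24)
Step 4: (-12, -12, 24) -> (-(24), -(-12), -(-12)) = (-24, 12, 12)
Step 5: (-24, 12, 12) -> (-(12), -(-24), -(12)) = (-12, 24, -12)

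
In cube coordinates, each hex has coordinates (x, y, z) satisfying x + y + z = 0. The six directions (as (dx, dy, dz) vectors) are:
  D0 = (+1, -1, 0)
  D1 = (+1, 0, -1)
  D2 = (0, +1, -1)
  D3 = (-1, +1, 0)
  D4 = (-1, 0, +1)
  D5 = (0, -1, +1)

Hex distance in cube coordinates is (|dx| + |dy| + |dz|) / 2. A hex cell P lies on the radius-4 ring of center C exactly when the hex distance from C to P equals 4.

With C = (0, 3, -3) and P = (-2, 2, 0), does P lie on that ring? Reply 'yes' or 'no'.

|px - cx| = |-2 - 0| = 2
|py - cy| = |2 - 3| = 1
|pz - cz| = |0 - (-3)| = 3
distance = (2+1+3)/2 = 6/2 = 3
radius = 4; distance != radius -> no

Answer: no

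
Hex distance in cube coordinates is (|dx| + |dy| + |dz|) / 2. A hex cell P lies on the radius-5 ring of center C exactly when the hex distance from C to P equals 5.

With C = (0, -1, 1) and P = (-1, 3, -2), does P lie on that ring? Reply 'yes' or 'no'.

Answer: no

Derivation:
|px - cx| = |-1 - 0| = 1
|py - cy| = |3 - (-1)| = 4
|pz - cz| = |-2 - 1| = 3
distance = (1+4+3)/2 = 8/2 = 4
radius = 5; distance != radius -> no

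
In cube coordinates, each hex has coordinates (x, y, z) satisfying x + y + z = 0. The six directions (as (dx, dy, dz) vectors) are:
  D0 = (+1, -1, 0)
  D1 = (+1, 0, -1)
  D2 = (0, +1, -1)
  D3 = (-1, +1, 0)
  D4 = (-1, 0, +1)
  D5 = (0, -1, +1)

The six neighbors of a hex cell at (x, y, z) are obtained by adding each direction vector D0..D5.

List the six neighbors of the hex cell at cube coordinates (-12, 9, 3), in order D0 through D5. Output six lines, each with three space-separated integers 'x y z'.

Center: (-12, 9, 3). Add each direction:
  D0: (-12, 9, 3) + (1, -1, 0) = (-11, 8, 3)
  D1: (-12, 9, 3) + (1, 0, -1) = (-11, 9, 2)
  D2: (-12, 9, 3) + (0, 1, -1) = (-12, 10, 2)
  D3: (-12, 9, 3) + (-1, 1, 0) = (-13, 10, 3)
  D4: (-12, 9, 3) + (-1, 0, 1) = (-13, 9, 4)
  D5: (-12, 9, 3) + (0, -1, 1) = (-12, 8, 4)

Answer: -11 8 3
-11 9 2
-12 10 2
-13 10 3
-13 9 4
-12 8 4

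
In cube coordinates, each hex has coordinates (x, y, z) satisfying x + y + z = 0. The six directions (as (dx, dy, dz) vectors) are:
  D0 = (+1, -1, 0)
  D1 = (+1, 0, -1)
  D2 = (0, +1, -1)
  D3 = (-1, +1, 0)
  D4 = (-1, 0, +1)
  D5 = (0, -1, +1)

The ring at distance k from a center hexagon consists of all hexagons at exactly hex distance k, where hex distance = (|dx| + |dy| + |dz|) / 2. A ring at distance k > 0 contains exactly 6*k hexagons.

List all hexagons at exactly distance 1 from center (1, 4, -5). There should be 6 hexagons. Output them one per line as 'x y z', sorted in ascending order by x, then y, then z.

Answer: 0 4 -4
0 5 -5
1 3 -4
1 5 -6
2 3 -5
2 4 -6

Derivation:
Walk ring at distance 1 from (1, 4, -5):
Start at center + D4*1 = (0, 4, -4)
  hex 0: (0, 4, -4)
  hex 1: (1, 3, -4)
  hex 2: (2, 3, -5)
  hex 3: (2, 4, -6)
  hex 4: (1, 5, -6)
  hex 5: (0, 5, -5)
Sorted: 6 hexes.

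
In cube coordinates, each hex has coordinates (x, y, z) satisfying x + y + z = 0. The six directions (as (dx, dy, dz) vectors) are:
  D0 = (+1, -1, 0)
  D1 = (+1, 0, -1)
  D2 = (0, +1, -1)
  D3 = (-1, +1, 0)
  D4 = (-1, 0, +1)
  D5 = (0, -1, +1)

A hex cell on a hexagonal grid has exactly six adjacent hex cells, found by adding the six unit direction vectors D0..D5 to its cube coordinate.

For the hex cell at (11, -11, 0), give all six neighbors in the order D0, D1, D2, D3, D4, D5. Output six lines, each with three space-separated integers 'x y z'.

Answer: 12 -12 0
12 -11 -1
11 -10 -1
10 -10 0
10 -11 1
11 -12 1

Derivation:
Center: (11, -11, 0). Add each direction:
  D0: (11, -11, 0) + (1, -1, 0) = (12, -12, 0)
  D1: (11, -11, 0) + (1, 0, -1) = (12, -11, -1)
  D2: (11, -11, 0) + (0, 1, -1) = (11, -10, -1)
  D3: (11, -11, 0) + (-1, 1, 0) = (10, -10, 0)
  D4: (11, -11, 0) + (-1, 0, 1) = (10, -11, 1)
  D5: (11, -11, 0) + (0, -1, 1) = (11, -12, 1)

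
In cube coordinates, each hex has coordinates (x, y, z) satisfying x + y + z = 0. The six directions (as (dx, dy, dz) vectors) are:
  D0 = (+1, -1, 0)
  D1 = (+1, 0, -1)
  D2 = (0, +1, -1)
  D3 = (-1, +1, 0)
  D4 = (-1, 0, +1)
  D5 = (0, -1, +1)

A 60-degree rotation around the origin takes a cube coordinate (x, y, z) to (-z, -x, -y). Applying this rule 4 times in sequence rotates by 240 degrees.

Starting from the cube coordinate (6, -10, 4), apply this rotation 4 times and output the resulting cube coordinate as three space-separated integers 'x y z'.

Answer: 4 6 -10

Derivation:
Start: (6, -10, 4)
Step 1: (6, -10, 4) -> (-(4), -(6), -(-10)) = (-4, -6, 10)
Step 2: (-4, -6, 10) -> (-(10), -(-4), -(-6)) = (-10, 4, 6)
Step 3: (-10, 4, 6) -> (-(6), -(-10), -(4)) = (-6, 10, -4)
Step 4: (-6, 10, -4) -> (-(-4), -(-6), -(10)) = (4, 6, -10)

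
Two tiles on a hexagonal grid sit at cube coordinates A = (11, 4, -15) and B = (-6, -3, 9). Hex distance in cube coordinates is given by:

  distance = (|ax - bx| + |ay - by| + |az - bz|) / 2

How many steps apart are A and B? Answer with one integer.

|ax - bx| = |11 - (-6)| = 17
|ay - by| = |4 - (-3)| = 7
|az - bz| = |-15 - 9| = 24
distance = (17 + 7 + 24) / 2 = 48 / 2 = 24

Answer: 24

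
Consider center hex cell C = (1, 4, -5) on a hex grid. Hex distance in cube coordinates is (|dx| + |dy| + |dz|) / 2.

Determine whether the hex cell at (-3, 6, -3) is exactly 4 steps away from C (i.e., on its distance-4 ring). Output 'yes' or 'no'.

|px - cx| = |-3 - 1| = 4
|py - cy| = |6 - 4| = 2
|pz - cz| = |-3 - (-5)| = 2
distance = (4+2+2)/2 = 8/2 = 4
radius = 4; distance == radius -> yes

Answer: yes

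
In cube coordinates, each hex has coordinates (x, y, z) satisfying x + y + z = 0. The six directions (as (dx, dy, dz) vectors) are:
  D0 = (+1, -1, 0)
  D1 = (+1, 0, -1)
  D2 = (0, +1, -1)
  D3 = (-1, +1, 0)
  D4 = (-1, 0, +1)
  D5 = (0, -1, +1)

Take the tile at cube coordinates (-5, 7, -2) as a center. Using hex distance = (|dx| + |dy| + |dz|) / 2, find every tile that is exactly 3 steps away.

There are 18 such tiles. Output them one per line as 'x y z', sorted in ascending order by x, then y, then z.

Answer: -8 7 1
-8 8 0
-8 9 -1
-8 10 -2
-7 6 1
-7 10 -3
-6 5 1
-6 10 -4
-5 4 1
-5 10 -5
-4 4 0
-4 9 -5
-3 4 -1
-3 8 -5
-2 4 -2
-2 5 -3
-2 6 -4
-2 7 -5

Derivation:
Walk ring at distance 3 from (-5, 7, -2):
Start at center + D4*3 = (-8, 7, 1)
  hex 0: (-8, 7, 1)
  hex 1: (-7, 6, 1)
  hex 2: (-6, 5, 1)
  hex 3: (-5, 4, 1)
  hex 4: (-4, 4, 0)
  hex 5: (-3, 4, -1)
  hex 6: (-2, 4, -2)
  hex 7: (-2, 5, -3)
  hex 8: (-2, 6, -4)
  hex 9: (-2, 7, -5)
  hex 10: (-3, 8, -5)
  hex 11: (-4, 9, -5)
  hex 12: (-5, 10, -5)
  hex 13: (-6, 10, -4)
  hex 14: (-7, 10, -3)
  hex 15: (-8, 10, -2)
  hex 16: (-8, 9, -1)
  hex 17: (-8, 8, 0)
Sorted: 18 hexes.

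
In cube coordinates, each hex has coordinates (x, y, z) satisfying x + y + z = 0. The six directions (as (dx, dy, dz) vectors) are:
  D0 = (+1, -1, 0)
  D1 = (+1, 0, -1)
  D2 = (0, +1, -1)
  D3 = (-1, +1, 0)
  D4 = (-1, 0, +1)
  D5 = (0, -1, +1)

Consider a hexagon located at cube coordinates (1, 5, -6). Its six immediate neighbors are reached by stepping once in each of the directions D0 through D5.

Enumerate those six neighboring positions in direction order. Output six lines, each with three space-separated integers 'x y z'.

Center: (1, 5, -6). Add each direction:
  D0: (1, 5, -6) + (1, -1, 0) = (2, 4, -6)
  D1: (1, 5, -6) + (1, 0, -1) = (2, 5, -7)
  D2: (1, 5, -6) + (0, 1, -1) = (1, 6, -7)
  D3: (1, 5, -6) + (-1, 1, 0) = (0, 6, -6)
  D4: (1, 5, -6) + (-1, 0, 1) = (0, 5, -5)
  D5: (1, 5, -6) + (0, -1, 1) = (1, 4, -5)

Answer: 2 4 -6
2 5 -7
1 6 -7
0 6 -6
0 5 -5
1 4 -5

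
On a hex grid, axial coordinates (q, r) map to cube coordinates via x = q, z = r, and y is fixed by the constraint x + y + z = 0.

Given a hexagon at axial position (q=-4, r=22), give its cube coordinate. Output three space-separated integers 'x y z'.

x = q = -4
z = r = 22
y = -x - z = -(-4) - (22) = -18

Answer: -4 -18 22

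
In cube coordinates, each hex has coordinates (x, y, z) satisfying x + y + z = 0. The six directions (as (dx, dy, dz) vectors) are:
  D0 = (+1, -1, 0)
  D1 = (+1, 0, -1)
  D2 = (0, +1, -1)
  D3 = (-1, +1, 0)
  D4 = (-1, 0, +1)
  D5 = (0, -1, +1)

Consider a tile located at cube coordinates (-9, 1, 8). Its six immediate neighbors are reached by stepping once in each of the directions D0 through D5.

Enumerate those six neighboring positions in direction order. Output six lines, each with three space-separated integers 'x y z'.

Center: (-9, 1, 8). Add each direction:
  D0: (-9, 1, 8) + (1, -1, 0) = (-8, 0, 8)
  D1: (-9, 1, 8) + (1, 0, -1) = (-8, 1, 7)
  D2: (-9, 1, 8) + (0, 1, -1) = (-9, 2, 7)
  D3: (-9, 1, 8) + (-1, 1, 0) = (-10, 2, 8)
  D4: (-9, 1, 8) + (-1, 0, 1) = (-10, 1, 9)
  D5: (-9, 1, 8) + (0, -1, 1) = (-9, 0, 9)

Answer: -8 0 8
-8 1 7
-9 2 7
-10 2 8
-10 1 9
-9 0 9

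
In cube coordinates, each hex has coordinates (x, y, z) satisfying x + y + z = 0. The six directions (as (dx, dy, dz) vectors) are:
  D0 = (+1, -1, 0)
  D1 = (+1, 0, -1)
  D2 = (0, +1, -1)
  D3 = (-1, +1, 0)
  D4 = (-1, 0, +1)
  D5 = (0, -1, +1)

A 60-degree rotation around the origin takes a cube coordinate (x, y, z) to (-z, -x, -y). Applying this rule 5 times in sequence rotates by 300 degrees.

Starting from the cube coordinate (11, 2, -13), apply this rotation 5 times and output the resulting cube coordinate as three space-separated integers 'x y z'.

Answer: -2 13 -11

Derivation:
Start: (11, 2, -13)
Step 1: (11, 2, -13) -> (-(-13), -(11), -(2)) = (13, -11, -2)
Step 2: (13, -11, -2) -> (-(-2), -(13), -(-11)) = (2, -13, 11)
Step 3: (2, -13, 11) -> (-(11), -(2), -(-13)) = (-11, -2, 13)
Step 4: (-11, -2, 13) -> (-(13), -(-11), -(-2)) = (-13, 11, 2)
Step 5: (-13, 11, 2) -> (-(2), -(-13), -(11)) = (-2, 13, -11)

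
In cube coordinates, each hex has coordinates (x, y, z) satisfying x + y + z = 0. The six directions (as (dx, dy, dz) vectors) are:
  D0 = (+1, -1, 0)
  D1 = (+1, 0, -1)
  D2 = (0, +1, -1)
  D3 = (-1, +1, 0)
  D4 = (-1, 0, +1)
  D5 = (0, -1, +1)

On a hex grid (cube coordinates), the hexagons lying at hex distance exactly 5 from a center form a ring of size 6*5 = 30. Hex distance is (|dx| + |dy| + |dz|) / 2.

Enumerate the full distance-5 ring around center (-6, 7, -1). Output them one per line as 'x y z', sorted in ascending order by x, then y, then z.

Answer: -11 7 4
-11 8 3
-11 9 2
-11 10 1
-11 11 0
-11 12 -1
-10 6 4
-10 12 -2
-9 5 4
-9 12 -3
-8 4 4
-8 12 -4
-7 3 4
-7 12 -5
-6 2 4
-6 12 -6
-5 2 3
-5 11 -6
-4 2 2
-4 10 -6
-3 2 1
-3 9 -6
-2 2 0
-2 8 -6
-1 2 -1
-1 3 -2
-1 4 -3
-1 5 -4
-1 6 -5
-1 7 -6

Derivation:
Walk ring at distance 5 from (-6, 7, -1):
Start at center + D4*5 = (-11, 7, 4)
  hex 0: (-11, 7, 4)
  hex 1: (-10, 6, 4)
  hex 2: (-9, 5, 4)
  hex 3: (-8, 4, 4)
  hex 4: (-7, 3, 4)
  hex 5: (-6, 2, 4)
  hex 6: (-5, 2, 3)
  hex 7: (-4, 2, 2)
  hex 8: (-3, 2, 1)
  hex 9: (-2, 2, 0)
  hex 10: (-1, 2, -1)
  hex 11: (-1, 3, -2)
  hex 12: (-1, 4, -3)
  hex 13: (-1, 5, -4)
  hex 14: (-1, 6, -5)
  hex 15: (-1, 7, -6)
  hex 16: (-2, 8, -6)
  hex 17: (-3, 9, -6)
  hex 18: (-4, 10, -6)
  hex 19: (-5, 11, -6)
  hex 20: (-6, 12, -6)
  hex 21: (-7, 12, -5)
  hex 22: (-8, 12, -4)
  hex 23: (-9, 12, -3)
  hex 24: (-10, 12, -2)
  hex 25: (-11, 12, -1)
  hex 26: (-11, 11, 0)
  hex 27: (-11, 10, 1)
  hex 28: (-11, 9, 2)
  hex 29: (-11, 8, 3)
Sorted: 30 hexes.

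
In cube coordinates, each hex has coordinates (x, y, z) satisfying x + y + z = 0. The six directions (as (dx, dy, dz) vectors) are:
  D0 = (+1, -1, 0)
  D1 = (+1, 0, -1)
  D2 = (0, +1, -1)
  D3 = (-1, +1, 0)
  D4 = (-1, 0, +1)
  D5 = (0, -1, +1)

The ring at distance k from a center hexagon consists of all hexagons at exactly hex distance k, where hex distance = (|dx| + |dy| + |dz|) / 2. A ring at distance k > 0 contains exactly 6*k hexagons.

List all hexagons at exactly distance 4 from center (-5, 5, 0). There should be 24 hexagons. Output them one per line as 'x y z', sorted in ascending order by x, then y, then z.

Walk ring at distance 4 from (-5, 5, 0):
Start at center + D4*4 = (-9, 5, 4)
  hex 0: (-9, 5, 4)
  hex 1: (-8, 4, 4)
  hex 2: (-7, 3, 4)
  hex 3: (-6, 2, 4)
  hex 4: (-5, 1, 4)
  hex 5: (-4, 1, 3)
  hex 6: (-3, 1, 2)
  hex 7: (-2, 1, 1)
  hex 8: (-1, 1, 0)
  hex 9: (-1, 2, -1)
  hex 10: (-1, 3, -2)
  hex 11: (-1, 4, -3)
  hex 12: (-1, 5, -4)
  hex 13: (-2, 6, -4)
  hex 14: (-3, 7, -4)
  hex 15: (-4, 8, -4)
  hex 16: (-5, 9, -4)
  hex 17: (-6, 9, -3)
  hex 18: (-7, 9, -2)
  hex 19: (-8, 9, -1)
  hex 20: (-9, 9, 0)
  hex 21: (-9, 8, 1)
  hex 22: (-9, 7, 2)
  hex 23: (-9, 6, 3)
Sorted: 24 hexes.

Answer: -9 5 4
-9 6 3
-9 7 2
-9 8 1
-9 9 0
-8 4 4
-8 9 -1
-7 3 4
-7 9 -2
-6 2 4
-6 9 -3
-5 1 4
-5 9 -4
-4 1 3
-4 8 -4
-3 1 2
-3 7 -4
-2 1 1
-2 6 -4
-1 1 0
-1 2 -1
-1 3 -2
-1 4 -3
-1 5 -4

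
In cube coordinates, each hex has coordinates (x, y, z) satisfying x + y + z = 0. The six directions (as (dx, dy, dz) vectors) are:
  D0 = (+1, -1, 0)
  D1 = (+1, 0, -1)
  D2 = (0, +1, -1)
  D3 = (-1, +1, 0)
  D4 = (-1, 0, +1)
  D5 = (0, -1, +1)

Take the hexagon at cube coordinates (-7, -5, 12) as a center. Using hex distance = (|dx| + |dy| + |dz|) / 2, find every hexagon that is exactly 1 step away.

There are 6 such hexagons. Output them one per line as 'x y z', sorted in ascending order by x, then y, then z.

Answer: -8 -5 13
-8 -4 12
-7 -6 13
-7 -4 11
-6 -6 12
-6 -5 11

Derivation:
Walk ring at distance 1 from (-7, -5, 12):
Start at center + D4*1 = (-8, -5, 13)
  hex 0: (-8, -5, 13)
  hex 1: (-7, -6, 13)
  hex 2: (-6, -6, 12)
  hex 3: (-6, -5, 11)
  hex 4: (-7, -4, 11)
  hex 5: (-8, -4, 12)
Sorted: 6 hexes.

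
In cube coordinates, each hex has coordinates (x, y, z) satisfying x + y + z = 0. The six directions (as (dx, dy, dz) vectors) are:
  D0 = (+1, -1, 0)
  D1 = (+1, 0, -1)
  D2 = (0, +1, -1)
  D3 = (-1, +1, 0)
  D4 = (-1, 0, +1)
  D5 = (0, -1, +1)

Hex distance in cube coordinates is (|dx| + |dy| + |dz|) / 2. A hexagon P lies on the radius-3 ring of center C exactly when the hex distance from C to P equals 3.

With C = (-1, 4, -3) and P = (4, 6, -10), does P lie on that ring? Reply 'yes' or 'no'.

|px - cx| = |4 - (-1)| = 5
|py - cy| = |6 - 4| = 2
|pz - cz| = |-10 - (-3)| = 7
distance = (5+2+7)/2 = 14/2 = 7
radius = 3; distance != radius -> no

Answer: no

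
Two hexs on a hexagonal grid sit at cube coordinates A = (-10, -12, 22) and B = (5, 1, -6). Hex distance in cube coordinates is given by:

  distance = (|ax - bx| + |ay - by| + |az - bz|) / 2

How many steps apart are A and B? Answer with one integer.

|ax - bx| = |-10 - 5| = 15
|ay - by| = |-12 - 1| = 13
|az - bz| = |22 - (-6)| = 28
distance = (15 + 13 + 28) / 2 = 56 / 2 = 28

Answer: 28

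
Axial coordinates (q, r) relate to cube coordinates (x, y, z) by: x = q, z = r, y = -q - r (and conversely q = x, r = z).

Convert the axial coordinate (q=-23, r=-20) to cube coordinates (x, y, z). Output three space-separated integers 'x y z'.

x = q = -23
z = r = -20
y = -x - z = -(-23) - (-20) = 43

Answer: -23 43 -20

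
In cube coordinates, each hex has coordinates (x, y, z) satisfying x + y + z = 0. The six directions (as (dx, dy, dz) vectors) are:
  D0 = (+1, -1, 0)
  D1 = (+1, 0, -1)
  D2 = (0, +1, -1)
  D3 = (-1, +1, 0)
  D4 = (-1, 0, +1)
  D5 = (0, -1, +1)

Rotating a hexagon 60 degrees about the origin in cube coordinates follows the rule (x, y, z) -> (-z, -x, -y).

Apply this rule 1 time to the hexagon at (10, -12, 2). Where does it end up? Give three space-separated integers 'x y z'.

Answer: -2 -10 12

Derivation:
Start: (10, -12, 2)
Step 1: (10, -12, 2) -> (-(2), -(10), -(-12)) = (-2, -10, 12)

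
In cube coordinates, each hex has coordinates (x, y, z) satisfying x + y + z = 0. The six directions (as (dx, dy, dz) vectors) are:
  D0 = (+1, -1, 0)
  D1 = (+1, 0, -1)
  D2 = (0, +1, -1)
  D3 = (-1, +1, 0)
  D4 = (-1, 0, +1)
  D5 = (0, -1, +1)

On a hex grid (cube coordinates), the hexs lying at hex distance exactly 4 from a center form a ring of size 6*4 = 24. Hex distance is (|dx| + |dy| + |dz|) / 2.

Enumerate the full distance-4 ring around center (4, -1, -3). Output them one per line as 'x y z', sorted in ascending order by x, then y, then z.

Walk ring at distance 4 from (4, -1, -3):
Start at center + D4*4 = (0, -1, 1)
  hex 0: (0, -1, 1)
  hex 1: (1, -2, 1)
  hex 2: (2, -3, 1)
  hex 3: (3, -4, 1)
  hex 4: (4, -5, 1)
  hex 5: (5, -5, 0)
  hex 6: (6, -5, -1)
  hex 7: (7, -5, -2)
  hex 8: (8, -5, -3)
  hex 9: (8, -4, -4)
  hex 10: (8, -3, -5)
  hex 11: (8, -2, -6)
  hex 12: (8, -1, -7)
  hex 13: (7, 0, -7)
  hex 14: (6, 1, -7)
  hex 15: (5, 2, -7)
  hex 16: (4, 3, -7)
  hex 17: (3, 3, -6)
  hex 18: (2, 3, -5)
  hex 19: (1, 3, -4)
  hex 20: (0, 3, -3)
  hex 21: (0, 2, -2)
  hex 22: (0, 1, -1)
  hex 23: (0, 0, 0)
Sorted: 24 hexes.

Answer: 0 -1 1
0 0 0
0 1 -1
0 2 -2
0 3 -3
1 -2 1
1 3 -4
2 -3 1
2 3 -5
3 -4 1
3 3 -6
4 -5 1
4 3 -7
5 -5 0
5 2 -7
6 -5 -1
6 1 -7
7 -5 -2
7 0 -7
8 -5 -3
8 -4 -4
8 -3 -5
8 -2 -6
8 -1 -7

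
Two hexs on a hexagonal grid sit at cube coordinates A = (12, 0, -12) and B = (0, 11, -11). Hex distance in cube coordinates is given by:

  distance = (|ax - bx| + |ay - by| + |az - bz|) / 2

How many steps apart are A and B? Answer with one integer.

|ax - bx| = |12 - 0| = 12
|ay - by| = |0 - 11| = 11
|az - bz| = |-12 - (-11)| = 1
distance = (12 + 11 + 1) / 2 = 24 / 2 = 12

Answer: 12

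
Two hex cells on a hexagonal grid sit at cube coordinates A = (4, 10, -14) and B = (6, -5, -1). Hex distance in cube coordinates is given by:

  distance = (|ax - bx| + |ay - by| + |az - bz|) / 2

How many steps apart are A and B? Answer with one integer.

|ax - bx| = |4 - 6| = 2
|ay - by| = |10 - (-5)| = 15
|az - bz| = |-14 - (-1)| = 13
distance = (2 + 15 + 13) / 2 = 30 / 2 = 15

Answer: 15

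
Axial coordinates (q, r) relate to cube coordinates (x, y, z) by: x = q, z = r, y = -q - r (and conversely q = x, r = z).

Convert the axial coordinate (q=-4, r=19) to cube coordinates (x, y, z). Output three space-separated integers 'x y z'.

Answer: -4 -15 19

Derivation:
x = q = -4
z = r = 19
y = -x - z = -(-4) - (19) = -15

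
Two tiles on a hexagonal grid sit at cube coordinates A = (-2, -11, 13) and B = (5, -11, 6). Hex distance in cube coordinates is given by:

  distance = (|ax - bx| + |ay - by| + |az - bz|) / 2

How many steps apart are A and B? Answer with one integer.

Answer: 7

Derivation:
|ax - bx| = |-2 - 5| = 7
|ay - by| = |-11 - (-11)| = 0
|az - bz| = |13 - 6| = 7
distance = (7 + 0 + 7) / 2 = 14 / 2 = 7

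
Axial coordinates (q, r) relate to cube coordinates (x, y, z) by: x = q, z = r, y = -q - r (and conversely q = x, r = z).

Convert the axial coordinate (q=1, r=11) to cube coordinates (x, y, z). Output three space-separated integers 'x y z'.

Answer: 1 -12 11

Derivation:
x = q = 1
z = r = 11
y = -x - z = -(1) - (11) = -12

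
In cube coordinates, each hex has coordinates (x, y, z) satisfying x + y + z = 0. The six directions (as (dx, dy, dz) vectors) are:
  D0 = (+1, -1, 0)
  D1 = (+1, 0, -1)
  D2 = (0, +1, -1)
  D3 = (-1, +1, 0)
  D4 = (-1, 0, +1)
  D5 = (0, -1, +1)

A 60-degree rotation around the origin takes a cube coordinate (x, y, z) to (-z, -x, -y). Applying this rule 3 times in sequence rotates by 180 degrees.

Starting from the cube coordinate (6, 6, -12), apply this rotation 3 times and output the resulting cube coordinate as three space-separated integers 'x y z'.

Start: (6, 6, -12)
Step 1: (6, 6, -12) -> (-(-12), -(6), -(6)) = (12, -6, -6)
Step 2: (12, -6, -6) -> (-(-6), -(12), -(-6)) = (6, -12, 6)
Step 3: (6, -12, 6) -> (-(6), -(6), -(-12)) = (-6, -6, 12)

Answer: -6 -6 12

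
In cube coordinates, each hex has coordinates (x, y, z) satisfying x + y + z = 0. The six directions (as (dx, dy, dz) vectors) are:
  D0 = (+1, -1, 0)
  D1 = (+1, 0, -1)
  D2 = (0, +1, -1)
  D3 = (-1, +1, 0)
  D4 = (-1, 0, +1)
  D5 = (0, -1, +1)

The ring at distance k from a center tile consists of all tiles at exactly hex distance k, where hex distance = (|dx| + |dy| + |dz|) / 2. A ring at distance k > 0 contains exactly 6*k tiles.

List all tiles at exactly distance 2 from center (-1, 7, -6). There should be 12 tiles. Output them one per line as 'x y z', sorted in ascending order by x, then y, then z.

Walk ring at distance 2 from (-1, 7, -6):
Start at center + D4*2 = (-3, 7, -4)
  hex 0: (-3, 7, -4)
  hex 1: (-2, 6, -4)
  hex 2: (-1, 5, -4)
  hex 3: (0, 5, -5)
  hex 4: (1, 5, -6)
  hex 5: (1, 6, -7)
  hex 6: (1, 7, -8)
  hex 7: (0, 8, -8)
  hex 8: (-1, 9, -8)
  hex 9: (-2, 9, -7)
  hex 10: (-3, 9, -6)
  hex 11: (-3, 8, -5)
Sorted: 12 hexes.

Answer: -3 7 -4
-3 8 -5
-3 9 -6
-2 6 -4
-2 9 -7
-1 5 -4
-1 9 -8
0 5 -5
0 8 -8
1 5 -6
1 6 -7
1 7 -8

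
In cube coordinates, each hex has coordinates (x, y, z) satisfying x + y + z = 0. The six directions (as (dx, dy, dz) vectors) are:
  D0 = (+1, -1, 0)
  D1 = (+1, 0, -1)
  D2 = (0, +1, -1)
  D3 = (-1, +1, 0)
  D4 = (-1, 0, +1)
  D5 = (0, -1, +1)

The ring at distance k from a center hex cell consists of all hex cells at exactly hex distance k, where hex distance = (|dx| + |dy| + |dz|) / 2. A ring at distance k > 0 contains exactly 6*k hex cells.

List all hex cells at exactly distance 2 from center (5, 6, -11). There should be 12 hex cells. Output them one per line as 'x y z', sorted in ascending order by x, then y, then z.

Walk ring at distance 2 from (5, 6, -11):
Start at center + D4*2 = (3, 6, -9)
  hex 0: (3, 6, -9)
  hex 1: (4, 5, -9)
  hex 2: (5, 4, -9)
  hex 3: (6, 4, -10)
  hex 4: (7, 4, -11)
  hex 5: (7, 5, -12)
  hex 6: (7, 6, -13)
  hex 7: (6, 7, -13)
  hex 8: (5, 8, -13)
  hex 9: (4, 8, -12)
  hex 10: (3, 8, -11)
  hex 11: (3, 7, -10)
Sorted: 12 hexes.

Answer: 3 6 -9
3 7 -10
3 8 -11
4 5 -9
4 8 -12
5 4 -9
5 8 -13
6 4 -10
6 7 -13
7 4 -11
7 5 -12
7 6 -13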